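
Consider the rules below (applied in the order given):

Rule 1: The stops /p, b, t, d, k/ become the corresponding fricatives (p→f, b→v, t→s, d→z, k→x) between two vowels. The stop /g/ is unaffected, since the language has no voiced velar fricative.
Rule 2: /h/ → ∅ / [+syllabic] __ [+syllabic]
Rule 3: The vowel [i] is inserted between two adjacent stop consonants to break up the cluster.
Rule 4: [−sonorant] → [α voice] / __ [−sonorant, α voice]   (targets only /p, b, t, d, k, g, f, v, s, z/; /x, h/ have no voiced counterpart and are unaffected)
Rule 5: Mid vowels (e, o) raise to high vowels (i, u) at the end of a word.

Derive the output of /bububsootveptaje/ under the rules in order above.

Rule 1 (intervocalic spirantization): /b/ is a stop between vowels /u/ and /u/, so it spirantizes to the fricative [v]. /bububsootveptaje/ → buvubsootveptaje.
Rule 2 (intervocalic h-deletion): no segment meets the environment; /buvubsootveptaje/ is unchanged.
Rule 3 (stop-cluster i-epenthesis): /p/ and /t/ form a stop–stop cluster, so [i] is inserted between them. /buvubsootveptaje/ → buvubsootvepitaje.
Rule 4 (regressive voicing assimilation): /b/ precedes the voiceless obstruent /s/, so it devoices to [p] by assimilation. /t/ precedes the voiced obstruent /v/, so it voices to [d] by assimilation. /buvubsootvepitaje/ → buvupsoodvepitaje.
Rule 5 (final vowel raising): /e/ is a mid vowel in word-final position, so it raises to [i]. /buvupsoodvepitaje/ → buvupsoodvepitaji.

buvupsoodvepitaji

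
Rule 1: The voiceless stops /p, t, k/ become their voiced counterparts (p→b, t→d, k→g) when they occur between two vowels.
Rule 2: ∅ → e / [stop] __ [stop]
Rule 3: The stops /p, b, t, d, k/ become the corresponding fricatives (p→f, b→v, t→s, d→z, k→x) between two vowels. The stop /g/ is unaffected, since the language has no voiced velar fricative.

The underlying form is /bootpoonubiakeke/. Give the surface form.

Rule 1 (intervocalic voicing): /k/ is a voiceless stop between vowels /a/ and /e/, so it voices to [g]. /k/ is a voiceless stop between vowels /e/ and /e/, so it voices to [g]. /bootpoonubiakeke/ → bootpoonubiagege.
Rule 2 (stop-cluster e-epenthesis): /t/ and /p/ form a stop–stop cluster, so [e] is inserted between them. /bootpoonubiagege/ → bootepoonubiagege.
Rule 3 (intervocalic spirantization): /t/ is a stop between vowels /o/ and /e/, so it spirantizes to the fricative [s]. /p/ is a stop between vowels /e/ and /o/, so it spirantizes to the fricative [f]. /b/ is a stop between vowels /u/ and /i/, so it spirantizes to the fricative [v]. /bootepoonubiagege/ → boosefoonuviagege.

boosefoonuviagege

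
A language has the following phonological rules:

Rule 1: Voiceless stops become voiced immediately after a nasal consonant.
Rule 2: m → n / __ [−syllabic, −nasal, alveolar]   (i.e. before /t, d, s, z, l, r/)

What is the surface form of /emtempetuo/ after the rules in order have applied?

Rule 1 (post-nasal voicing): /t/ is a voiceless stop immediately after the nasal /m/, so it voices to [d]. /p/ is a voiceless stop immediately after the nasal /m/, so it voices to [b]. /emtempetuo/ → emdembetuo.
Rule 2 (nasal place assimilation): /m/ precedes the alveolar consonant /d/, so it assimilates in place to [n]. /emdembetuo/ → endembetuo.

endembetuo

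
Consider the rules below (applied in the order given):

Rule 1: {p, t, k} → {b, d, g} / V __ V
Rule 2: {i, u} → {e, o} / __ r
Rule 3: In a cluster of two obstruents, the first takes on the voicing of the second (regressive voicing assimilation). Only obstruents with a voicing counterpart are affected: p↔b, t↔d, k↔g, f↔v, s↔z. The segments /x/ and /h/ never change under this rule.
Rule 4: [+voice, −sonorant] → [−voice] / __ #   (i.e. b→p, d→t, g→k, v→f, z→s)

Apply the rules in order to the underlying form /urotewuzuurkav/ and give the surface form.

Rule 1 (intervocalic voicing): /t/ is a voiceless stop between vowels /o/ and /e/, so it voices to [d]. /urotewuzuurkav/ → urodewuzuurkav.
Rule 2 (pre-rhotic lowering): /u/ is a high vowel immediately before /r/, so it lowers to [o]. /u/ is a high vowel immediately before /r/, so it lowers to [o]. /urodewuzuurkav/ → orodewuzuorkav.
Rule 3 (regressive voicing assimilation): no segment meets the environment; /orodewuzuorkav/ is unchanged.
Rule 4 (final devoicing): /v/ is a voiced obstruent in word-final position, so it devoices to [f]. /orodewuzuorkav/ → orodewuzuorkaf.

orodewuzuorkaf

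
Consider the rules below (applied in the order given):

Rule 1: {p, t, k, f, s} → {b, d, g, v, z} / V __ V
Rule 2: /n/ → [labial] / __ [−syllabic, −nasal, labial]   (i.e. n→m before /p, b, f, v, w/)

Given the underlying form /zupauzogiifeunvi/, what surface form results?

zubauzogiiveumvi

Rule 1 (intervocalic voicing): /p/ is a voiceless obstruent between vowels /u/ and /a/, so it voices to [b]. /f/ is a voiceless obstruent between vowels /i/ and /e/, so it voices to [v]. /zupauzogiifeunvi/ → zubauzogiiveunvi.
Rule 2 (nasal place assimilation): /n/ precedes the labial consonant /v/, so it assimilates in place to [m]. /zubauzogiiveunvi/ → zubauzogiiveumvi.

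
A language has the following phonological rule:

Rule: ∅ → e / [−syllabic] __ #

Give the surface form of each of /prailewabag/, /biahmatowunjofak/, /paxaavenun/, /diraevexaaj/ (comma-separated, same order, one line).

/prailewabag/: the form ends in the consonant /g/, so [e] is inserted word-finally. → [prailewabage].
/biahmatowunjofak/: the form ends in the consonant /k/, so [e] is inserted word-finally. → [biahmatowunjofake].
/paxaavenun/: the form ends in the consonant /n/, so [e] is inserted word-finally. → [paxaavenune].
/diraevexaaj/: the form ends in the consonant /j/, so [e] is inserted word-finally. → [diraevexaaje].

prailewabage, biahmatowunjofake, paxaavenune, diraevexaaje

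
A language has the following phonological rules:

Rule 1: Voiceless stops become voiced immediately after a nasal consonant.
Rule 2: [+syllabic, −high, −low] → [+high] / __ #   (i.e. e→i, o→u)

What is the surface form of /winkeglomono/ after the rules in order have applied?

Rule 1 (post-nasal voicing): /k/ is a voiceless stop immediately after the nasal /n/, so it voices to [g]. /winkeglomono/ → wingeglomono.
Rule 2 (final vowel raising): /o/ is a mid vowel in word-final position, so it raises to [u]. /wingeglomono/ → wingeglomonu.

wingeglomonu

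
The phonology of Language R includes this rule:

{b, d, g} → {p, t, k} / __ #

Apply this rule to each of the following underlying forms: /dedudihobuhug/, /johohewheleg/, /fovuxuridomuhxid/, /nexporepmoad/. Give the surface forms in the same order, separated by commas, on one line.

/dedudihobuhug/: /g/ is a voiced stop in word-final position, so it devoices to [k]. → [dedudihobuhuk].
/johohewheleg/: /g/ is a voiced stop in word-final position, so it devoices to [k]. → [johohewhelek].
/fovuxuridomuhxid/: /d/ is a voiced stop in word-final position, so it devoices to [t]. → [fovuxuridomuhxit].
/nexporepmoad/: /d/ is a voiced stop in word-final position, so it devoices to [t]. → [nexporepmoat].

dedudihobuhuk, johohewhelek, fovuxuridomuhxit, nexporepmoat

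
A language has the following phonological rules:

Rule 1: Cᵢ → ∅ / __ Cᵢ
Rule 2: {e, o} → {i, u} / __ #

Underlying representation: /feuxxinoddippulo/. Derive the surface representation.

Rule 1 (degemination): /xx/ is a geminate; the first /x/ deletes. /dd/ is a geminate; the first /d/ deletes. /pp/ is a geminate; the first /p/ deletes. /feuxxinoddippulo/ → feuxinodipulo.
Rule 2 (final vowel raising): /o/ is a mid vowel in word-final position, so it raises to [u]. /feuxinodipulo/ → feuxinodipulu.

feuxinodipulu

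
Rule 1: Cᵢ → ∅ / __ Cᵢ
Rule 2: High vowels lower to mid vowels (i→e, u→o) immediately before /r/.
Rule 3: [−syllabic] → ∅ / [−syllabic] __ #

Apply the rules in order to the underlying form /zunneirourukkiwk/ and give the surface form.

zuneeroorukiw

Rule 1 (degemination): /nn/ is a geminate; the first /n/ deletes. /kk/ is a geminate; the first /k/ deletes. /zunneirourukkiwk/ → zuneirourukiwk.
Rule 2 (pre-rhotic lowering): /i/ is a high vowel immediately before /r/, so it lowers to [e]. /u/ is a high vowel immediately before /r/, so it lowers to [o]. /zuneirourukiwk/ → zuneeroorukiwk.
Rule 3 (final cluster simplification): /k/ is the second consonant of a word-final cluster /wk/, so it deletes. /zuneeroorukiwk/ → zuneeroorukiw.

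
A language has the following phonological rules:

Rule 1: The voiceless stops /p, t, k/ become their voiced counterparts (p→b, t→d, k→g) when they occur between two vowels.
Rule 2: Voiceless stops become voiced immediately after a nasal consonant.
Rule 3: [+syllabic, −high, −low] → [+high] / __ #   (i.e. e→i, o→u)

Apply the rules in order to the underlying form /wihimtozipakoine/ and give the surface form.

wihimdozibagoini

Rule 1 (intervocalic voicing): /p/ is a voiceless stop between vowels /i/ and /a/, so it voices to [b]. /k/ is a voiceless stop between vowels /a/ and /o/, so it voices to [g]. /wihimtozipakoine/ → wihimtozibagoine.
Rule 2 (post-nasal voicing): /t/ is a voiceless stop immediately after the nasal /m/, so it voices to [d]. /wihimtozibagoine/ → wihimdozibagoine.
Rule 3 (final vowel raising): /e/ is a mid vowel in word-final position, so it raises to [i]. /wihimdozibagoine/ → wihimdozibagoini.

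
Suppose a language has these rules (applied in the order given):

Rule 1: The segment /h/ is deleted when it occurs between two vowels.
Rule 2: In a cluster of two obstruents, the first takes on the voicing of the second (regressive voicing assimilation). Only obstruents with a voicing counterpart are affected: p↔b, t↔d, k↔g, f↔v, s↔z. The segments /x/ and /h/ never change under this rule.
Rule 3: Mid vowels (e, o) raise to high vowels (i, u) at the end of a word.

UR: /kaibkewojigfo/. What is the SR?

Rule 1 (intervocalic h-deletion): no segment meets the environment; /kaibkewojigfo/ is unchanged.
Rule 2 (regressive voicing assimilation): /b/ precedes the voiceless obstruent /k/, so it devoices to [p] by assimilation. /g/ precedes the voiceless obstruent /f/, so it devoices to [k] by assimilation. /kaibkewojigfo/ → kaipkewojikfo.
Rule 3 (final vowel raising): /o/ is a mid vowel in word-final position, so it raises to [u]. /kaipkewojikfo/ → kaipkewojikfu.

kaipkewojikfu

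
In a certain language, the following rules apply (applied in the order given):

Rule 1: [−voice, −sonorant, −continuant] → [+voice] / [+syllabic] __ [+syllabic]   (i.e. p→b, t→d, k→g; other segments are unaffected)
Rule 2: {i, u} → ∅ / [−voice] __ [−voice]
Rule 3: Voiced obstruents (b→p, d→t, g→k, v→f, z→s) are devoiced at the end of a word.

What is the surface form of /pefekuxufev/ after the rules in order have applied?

pefeguxfef

Rule 1 (intervocalic voicing): /k/ is a voiceless stop between vowels /e/ and /u/, so it voices to [g]. /pefekuxufev/ → pefeguxufev.
Rule 2 (high vowel syncope): /u/ is a high vowel flanked by voiceless consonants /x/ and /f/, so it deletes. /pefeguxufev/ → pefeguxfev.
Rule 3 (final devoicing): /v/ is a voiced obstruent in word-final position, so it devoices to [f]. /pefeguxfev/ → pefeguxfef.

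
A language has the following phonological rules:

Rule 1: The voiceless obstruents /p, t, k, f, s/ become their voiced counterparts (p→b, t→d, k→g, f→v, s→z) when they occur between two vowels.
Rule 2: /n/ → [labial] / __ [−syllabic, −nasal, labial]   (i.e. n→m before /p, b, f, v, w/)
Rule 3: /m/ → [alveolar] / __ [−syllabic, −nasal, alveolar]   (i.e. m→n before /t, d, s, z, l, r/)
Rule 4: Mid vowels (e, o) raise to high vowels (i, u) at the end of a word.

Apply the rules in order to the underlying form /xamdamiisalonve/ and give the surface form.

xandamiizalomvi

Rule 1 (intervocalic voicing): /s/ is a voiceless obstruent between vowels /i/ and /a/, so it voices to [z]. /xamdamiisalonve/ → xamdamiizalonve.
Rule 2 (nasal place assimilation): /n/ precedes the labial consonant /v/, so it assimilates in place to [m]. /xamdamiizalonve/ → xamdamiizalomve.
Rule 3 (nasal place assimilation): /m/ precedes the alveolar consonant /d/, so it assimilates in place to [n]. /xamdamiizalomve/ → xandamiizalomve.
Rule 4 (final vowel raising): /e/ is a mid vowel in word-final position, so it raises to [i]. /xandamiizalomve/ → xandamiizalomvi.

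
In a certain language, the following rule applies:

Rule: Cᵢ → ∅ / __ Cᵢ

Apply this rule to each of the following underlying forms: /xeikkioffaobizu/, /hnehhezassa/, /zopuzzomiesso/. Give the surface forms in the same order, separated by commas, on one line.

xeikiofaobizu, hnehezasa, zopuzomieso

/xeikkioffaobizu/: /kk/ is a geminate; the first /k/ deletes. /ff/ is a geminate; the first /f/ deletes. → [xeikiofaobizu].
/hnehhezassa/: /hh/ is a geminate; the first /h/ deletes. /ss/ is a geminate; the first /s/ deletes. → [hnehezasa].
/zopuzzomiesso/: /zz/ is a geminate; the first /z/ deletes. /ss/ is a geminate; the first /s/ deletes. → [zopuzomieso].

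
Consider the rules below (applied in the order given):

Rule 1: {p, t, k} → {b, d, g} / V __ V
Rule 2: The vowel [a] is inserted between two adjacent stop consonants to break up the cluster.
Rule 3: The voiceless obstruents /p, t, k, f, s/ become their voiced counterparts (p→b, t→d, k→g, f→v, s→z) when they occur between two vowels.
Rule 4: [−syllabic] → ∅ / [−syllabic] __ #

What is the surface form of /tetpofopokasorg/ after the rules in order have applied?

tedabovobogazor

Rule 1 (intervocalic voicing): /p/ is a voiceless stop between vowels /o/ and /o/, so it voices to [b]. /k/ is a voiceless stop between vowels /o/ and /a/, so it voices to [g]. /tetpofopokasorg/ → tetpofobogasorg.
Rule 2 (stop-cluster a-epenthesis): /t/ and /p/ form a stop–stop cluster, so [a] is inserted between them. /tetpofobogasorg/ → tetapofobogasorg.
Rule 3 (intervocalic voicing): /t/ is a voiceless obstruent between vowels /e/ and /a/, so it voices to [d]. /p/ is a voiceless obstruent between vowels /a/ and /o/, so it voices to [b]. /f/ is a voiceless obstruent between vowels /o/ and /o/, so it voices to [v]. /s/ is a voiceless obstruent between vowels /a/ and /o/, so it voices to [z]. /tetapofobogasorg/ → tedabovobogazorg.
Rule 4 (final cluster simplification): /g/ is the second consonant of a word-final cluster /rg/, so it deletes. /tedabovobogazorg/ → tedabovobogazor.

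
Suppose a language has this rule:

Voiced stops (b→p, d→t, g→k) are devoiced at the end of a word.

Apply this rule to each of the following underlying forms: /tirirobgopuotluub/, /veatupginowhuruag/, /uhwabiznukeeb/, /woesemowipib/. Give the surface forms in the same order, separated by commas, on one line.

tirirobgopuotluup, veatupginowhuruak, uhwabiznukeep, woesemowipip

/tirirobgopuotluub/: /b/ is a voiced stop in word-final position, so it devoices to [p]. → [tirirobgopuotluup].
/veatupginowhuruag/: /g/ is a voiced stop in word-final position, so it devoices to [k]. → [veatupginowhuruak].
/uhwabiznukeeb/: /b/ is a voiced stop in word-final position, so it devoices to [p]. → [uhwabiznukeep].
/woesemowipib/: /b/ is a voiced stop in word-final position, so it devoices to [p]. → [woesemowipip].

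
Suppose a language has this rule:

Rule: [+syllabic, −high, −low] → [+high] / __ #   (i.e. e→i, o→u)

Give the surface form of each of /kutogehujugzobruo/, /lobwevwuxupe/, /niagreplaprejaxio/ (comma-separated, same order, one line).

/kutogehujugzobruo/: /o/ is a mid vowel in word-final position, so it raises to [u]. → [kutogehujugzobruu].
/lobwevwuxupe/: /e/ is a mid vowel in word-final position, so it raises to [i]. → [lobwevwuxupi].
/niagreplaprejaxio/: /o/ is a mid vowel in word-final position, so it raises to [u]. → [niagreplaprejaxiu].

kutogehujugzobruu, lobwevwuxupi, niagreplaprejaxiu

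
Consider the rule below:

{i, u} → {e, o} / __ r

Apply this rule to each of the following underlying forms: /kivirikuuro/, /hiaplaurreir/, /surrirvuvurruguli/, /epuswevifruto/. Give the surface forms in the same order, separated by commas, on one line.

kiverikuoro, hiaplaorreer, sorrervuvorruguli, epuswevifruto

/kivirikuuro/: /i/ is a high vowel immediately before /r/, so it lowers to [e]. /u/ is a high vowel immediately before /r/, so it lowers to [o]. → [kiverikuoro].
/hiaplaurreir/: /u/ is a high vowel immediately before /r/, so it lowers to [o]. /i/ is a high vowel immediately before /r/, so it lowers to [e]. → [hiaplaorreer].
/surrirvuvurruguli/: /u/ is a high vowel immediately before /r/, so it lowers to [o]. /i/ is a high vowel immediately before /r/, so it lowers to [e]. /u/ is a high vowel immediately before /r/, so it lowers to [o]. → [sorrervuvorruguli].
/epuswevifruto/: the rule's environment is not met; surfaces unchanged as [epuswevifruto].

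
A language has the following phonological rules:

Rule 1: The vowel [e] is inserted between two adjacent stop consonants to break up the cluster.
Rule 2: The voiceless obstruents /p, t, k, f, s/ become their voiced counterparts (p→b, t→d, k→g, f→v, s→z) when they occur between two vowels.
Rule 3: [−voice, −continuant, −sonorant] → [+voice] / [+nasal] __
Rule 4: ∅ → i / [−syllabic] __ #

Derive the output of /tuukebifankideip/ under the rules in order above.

tuugebivangideipi

Rule 1 (stop-cluster e-epenthesis): no segment meets the environment; /tuukebifankideip/ is unchanged.
Rule 2 (intervocalic voicing): /k/ is a voiceless obstruent between vowels /u/ and /e/, so it voices to [g]. /f/ is a voiceless obstruent between vowels /i/ and /a/, so it voices to [v]. /tuukebifankideip/ → tuugebivankideip.
Rule 3 (post-nasal voicing): /k/ is a voiceless stop immediately after the nasal /n/, so it voices to [g]. /tuugebivankideip/ → tuugebivangideip.
Rule 4 (final i-epenthesis): the form ends in the consonant /p/, so [i] is inserted word-finally. /tuugebivangideip/ → tuugebivangideipi.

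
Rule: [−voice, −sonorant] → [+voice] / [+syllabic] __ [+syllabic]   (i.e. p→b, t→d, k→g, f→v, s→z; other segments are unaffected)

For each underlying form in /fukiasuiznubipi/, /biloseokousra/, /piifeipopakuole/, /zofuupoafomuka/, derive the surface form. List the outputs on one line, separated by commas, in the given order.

fugiazuiznubibi, bilozeogousra, piiveibobaguole, zovuuboavomuga

/fukiasuiznubipi/: /k/ is a voiceless obstruent between vowels /u/ and /i/, so it voices to [g]. /s/ is a voiceless obstruent between vowels /a/ and /u/, so it voices to [z]. /p/ is a voiceless obstruent between vowels /i/ and /i/, so it voices to [b]. → [fugiazuiznubibi].
/biloseokousra/: /s/ is a voiceless obstruent between vowels /o/ and /e/, so it voices to [z]. /k/ is a voiceless obstruent between vowels /o/ and /o/, so it voices to [g]. → [bilozeogousra].
/piifeipopakuole/: /f/ is a voiceless obstruent between vowels /i/ and /e/, so it voices to [v]. /p/ is a voiceless obstruent between vowels /i/ and /o/, so it voices to [b]. /p/ is a voiceless obstruent between vowels /o/ and /a/, so it voices to [b]. /k/ is a voiceless obstruent between vowels /a/ and /u/, so it voices to [g]. → [piiveibobaguole].
/zofuupoafomuka/: /f/ is a voiceless obstruent between vowels /o/ and /u/, so it voices to [v]. /p/ is a voiceless obstruent between vowels /u/ and /o/, so it voices to [b]. /f/ is a voiceless obstruent between vowels /a/ and /o/, so it voices to [v]. /k/ is a voiceless obstruent between vowels /u/ and /a/, so it voices to [g]. → [zovuuboavomuga].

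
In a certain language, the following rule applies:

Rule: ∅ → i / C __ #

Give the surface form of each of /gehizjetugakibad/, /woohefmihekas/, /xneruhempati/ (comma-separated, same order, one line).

gehizjetugakibadi, woohefmihekasi, xneruhempati

/gehizjetugakibad/: the form ends in the consonant /d/, so [i] is inserted word-finally. → [gehizjetugakibadi].
/woohefmihekas/: the form ends in the consonant /s/, so [i] is inserted word-finally. → [woohefmihekasi].
/xneruhempati/: the rule's environment is not met; surfaces unchanged as [xneruhempati].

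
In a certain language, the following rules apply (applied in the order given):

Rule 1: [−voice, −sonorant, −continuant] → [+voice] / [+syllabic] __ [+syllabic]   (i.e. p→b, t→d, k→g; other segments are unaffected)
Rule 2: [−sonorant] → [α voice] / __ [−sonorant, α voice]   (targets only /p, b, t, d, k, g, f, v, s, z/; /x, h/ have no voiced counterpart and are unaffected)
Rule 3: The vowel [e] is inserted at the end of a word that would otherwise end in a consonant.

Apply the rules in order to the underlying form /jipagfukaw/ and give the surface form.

Rule 1 (intervocalic voicing): /p/ is a voiceless stop between vowels /i/ and /a/, so it voices to [b]. /k/ is a voiceless stop between vowels /u/ and /a/, so it voices to [g]. /jipagfukaw/ → jibagfugaw.
Rule 2 (regressive voicing assimilation): /g/ precedes the voiceless obstruent /f/, so it devoices to [k] by assimilation. /jibagfugaw/ → jibakfugaw.
Rule 3 (final e-epenthesis): the form ends in the consonant /w/, so [e] is inserted word-finally. /jibakfugaw/ → jibakfugawe.

jibakfugawe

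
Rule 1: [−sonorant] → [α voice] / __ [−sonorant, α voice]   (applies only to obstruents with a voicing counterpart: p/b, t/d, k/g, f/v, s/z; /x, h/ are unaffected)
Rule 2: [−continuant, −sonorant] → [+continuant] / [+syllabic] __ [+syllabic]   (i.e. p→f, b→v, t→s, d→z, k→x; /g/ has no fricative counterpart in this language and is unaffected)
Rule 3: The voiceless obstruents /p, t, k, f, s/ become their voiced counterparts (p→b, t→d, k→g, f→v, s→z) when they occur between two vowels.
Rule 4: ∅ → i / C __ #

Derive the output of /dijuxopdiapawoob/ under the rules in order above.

Rule 1 (regressive voicing assimilation): /p/ precedes the voiced obstruent /d/, so it voices to [b] by assimilation. /dijuxopdiapawoob/ → dijuxobdiapawoob.
Rule 2 (intervocalic spirantization): /p/ is a stop between vowels /a/ and /a/, so it spirantizes to the fricative [f]. /dijuxobdiapawoob/ → dijuxobdiafawoob.
Rule 3 (intervocalic voicing): /f/ is a voiceless obstruent between vowels /a/ and /a/, so it voices to [v]. /dijuxobdiafawoob/ → dijuxobdiavawoob.
Rule 4 (final i-epenthesis): the form ends in the consonant /b/, so [i] is inserted word-finally. /dijuxobdiavawoob/ → dijuxobdiavawoobi.

dijuxobdiavawoobi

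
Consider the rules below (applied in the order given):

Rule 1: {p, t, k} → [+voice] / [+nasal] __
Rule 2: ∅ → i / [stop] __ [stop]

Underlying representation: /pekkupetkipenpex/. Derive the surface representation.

pekikupetikipenbex

Rule 1 (post-nasal voicing): /p/ is a voiceless stop immediately after the nasal /n/, so it voices to [b]. /pekkupetkipenpex/ → pekkupetkipenbex.
Rule 2 (stop-cluster i-epenthesis): /k/ and /k/ form a stop–stop cluster, so [i] is inserted between them. /t/ and /k/ form a stop–stop cluster, so [i] is inserted between them. /pekkupetkipenbex/ → pekikupetikipenbex.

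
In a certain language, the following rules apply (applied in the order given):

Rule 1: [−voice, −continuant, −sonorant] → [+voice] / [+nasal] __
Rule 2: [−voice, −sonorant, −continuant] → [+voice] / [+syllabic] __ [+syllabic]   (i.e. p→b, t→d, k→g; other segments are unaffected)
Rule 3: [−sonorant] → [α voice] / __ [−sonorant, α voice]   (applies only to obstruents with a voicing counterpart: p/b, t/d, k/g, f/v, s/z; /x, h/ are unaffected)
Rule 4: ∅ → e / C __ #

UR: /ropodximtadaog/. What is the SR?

Rule 1 (post-nasal voicing): /t/ is a voiceless stop immediately after the nasal /m/, so it voices to [d]. /ropodximtadaog/ → ropodximdadaog.
Rule 2 (intervocalic voicing): /p/ is a voiceless stop between vowels /o/ and /o/, so it voices to [b]. /ropodximdadaog/ → robodximdadaog.
Rule 3 (regressive voicing assimilation): /d/ precedes the voiceless obstruent /x/, so it devoices to [t] by assimilation. /robodximdadaog/ → robotximdadaog.
Rule 4 (final e-epenthesis): the form ends in the consonant /g/, so [e] is inserted word-finally. /robotximdadaog/ → robotximdadaoge.

robotximdadaoge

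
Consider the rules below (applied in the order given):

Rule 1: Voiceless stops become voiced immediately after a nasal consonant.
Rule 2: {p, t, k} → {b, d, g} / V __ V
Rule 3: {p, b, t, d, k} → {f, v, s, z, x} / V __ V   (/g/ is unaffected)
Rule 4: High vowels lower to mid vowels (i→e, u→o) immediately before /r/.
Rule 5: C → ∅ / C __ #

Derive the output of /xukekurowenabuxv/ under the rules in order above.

Rule 1 (post-nasal voicing): no segment meets the environment; /xukekurowenabuxv/ is unchanged.
Rule 2 (intervocalic voicing): /k/ is a voiceless stop between vowels /u/ and /e/, so it voices to [g]. /k/ is a voiceless stop between vowels /e/ and /u/, so it voices to [g]. /xukekurowenabuxv/ → xugegurowenabuxv.
Rule 3 (intervocalic spirantization): /b/ is a stop between vowels /a/ and /u/, so it spirantizes to the fricative [v]. /xugegurowenabuxv/ → xugegurowenavuxv.
Rule 4 (pre-rhotic lowering): /u/ is a high vowel immediately before /r/, so it lowers to [o]. /xugegurowenavuxv/ → xugegorowenavuxv.
Rule 5 (final cluster simplification): /v/ is the second consonant of a word-final cluster /xv/, so it deletes. /xugegorowenavuxv/ → xugegorowenavux.

xugegorowenavux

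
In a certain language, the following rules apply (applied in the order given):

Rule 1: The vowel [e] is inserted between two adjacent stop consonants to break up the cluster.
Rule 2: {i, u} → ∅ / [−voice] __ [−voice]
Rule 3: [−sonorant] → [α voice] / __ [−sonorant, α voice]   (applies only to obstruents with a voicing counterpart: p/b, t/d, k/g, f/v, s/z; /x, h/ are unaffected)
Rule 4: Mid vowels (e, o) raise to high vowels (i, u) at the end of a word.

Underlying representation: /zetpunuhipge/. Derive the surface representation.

Rule 1 (stop-cluster e-epenthesis): /t/ and /p/ form a stop–stop cluster, so [e] is inserted between them. /p/ and /g/ form a stop–stop cluster, so [e] is inserted between them. /zetpunuhipge/ → zetepunuhipege.
Rule 2 (high vowel syncope): /i/ is a high vowel flanked by voiceless consonants /h/ and /p/, so it deletes. /zetepunuhipege/ → zetepunuhpege.
Rule 3 (regressive voicing assimilation): no segment meets the environment; /zetepunuhpege/ is unchanged.
Rule 4 (final vowel raising): /e/ is a mid vowel in word-final position, so it raises to [i]. /zetepunuhpege/ → zetepunuhpegi.

zetepunuhpegi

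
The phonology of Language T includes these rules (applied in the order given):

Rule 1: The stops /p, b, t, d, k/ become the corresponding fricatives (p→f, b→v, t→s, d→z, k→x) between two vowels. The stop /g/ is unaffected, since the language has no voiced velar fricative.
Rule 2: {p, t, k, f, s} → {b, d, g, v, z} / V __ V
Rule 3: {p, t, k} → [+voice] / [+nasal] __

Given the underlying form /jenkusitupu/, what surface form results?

Rule 1 (intervocalic spirantization): /t/ is a stop between vowels /i/ and /u/, so it spirantizes to the fricative [s]. /p/ is a stop between vowels /u/ and /u/, so it spirantizes to the fricative [f]. /jenkusitupu/ → jenkusisufu.
Rule 2 (intervocalic voicing): /s/ is a voiceless obstruent between vowels /u/ and /i/, so it voices to [z]. /s/ is a voiceless obstruent between vowels /i/ and /u/, so it voices to [z]. /f/ is a voiceless obstruent between vowels /u/ and /u/, so it voices to [v]. /jenkusisufu/ → jenkuzizuvu.
Rule 3 (post-nasal voicing): /k/ is a voiceless stop immediately after the nasal /n/, so it voices to [g]. /jenkuzizuvu/ → jenguzizuvu.

jenguzizuvu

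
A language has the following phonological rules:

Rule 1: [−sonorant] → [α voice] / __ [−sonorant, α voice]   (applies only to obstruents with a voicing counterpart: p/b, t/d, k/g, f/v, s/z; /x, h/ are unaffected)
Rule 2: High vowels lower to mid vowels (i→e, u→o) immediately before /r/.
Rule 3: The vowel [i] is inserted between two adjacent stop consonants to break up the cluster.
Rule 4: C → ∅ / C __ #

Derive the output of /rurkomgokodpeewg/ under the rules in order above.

rorkomgokotipeew

Rule 1 (regressive voicing assimilation): /d/ precedes the voiceless obstruent /p/, so it devoices to [t] by assimilation. /rurkomgokodpeewg/ → rurkomgokotpeewg.
Rule 2 (pre-rhotic lowering): /u/ is a high vowel immediately before /r/, so it lowers to [o]. /rurkomgokotpeewg/ → rorkomgokotpeewg.
Rule 3 (stop-cluster i-epenthesis): /t/ and /p/ form a stop–stop cluster, so [i] is inserted between them. /rorkomgokotpeewg/ → rorkomgokotipeewg.
Rule 4 (final cluster simplification): /g/ is the second consonant of a word-final cluster /wg/, so it deletes. /rorkomgokotipeewg/ → rorkomgokotipeew.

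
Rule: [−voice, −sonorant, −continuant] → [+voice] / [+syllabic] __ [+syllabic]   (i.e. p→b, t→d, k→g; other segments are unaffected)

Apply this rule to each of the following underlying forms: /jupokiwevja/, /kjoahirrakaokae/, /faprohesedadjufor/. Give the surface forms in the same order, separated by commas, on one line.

jubogiwevja, kjoahirragaogae, faprohesedadjufor

/jupokiwevja/: /p/ is a voiceless stop between vowels /u/ and /o/, so it voices to [b]. /k/ is a voiceless stop between vowels /o/ and /i/, so it voices to [g]. → [jubogiwevja].
/kjoahirrakaokae/: /k/ is a voiceless stop between vowels /a/ and /a/, so it voices to [g]. /k/ is a voiceless stop between vowels /o/ and /a/, so it voices to [g]. → [kjoahirragaogae].
/faprohesedadjufor/: the rule's environment is not met; surfaces unchanged as [faprohesedadjufor].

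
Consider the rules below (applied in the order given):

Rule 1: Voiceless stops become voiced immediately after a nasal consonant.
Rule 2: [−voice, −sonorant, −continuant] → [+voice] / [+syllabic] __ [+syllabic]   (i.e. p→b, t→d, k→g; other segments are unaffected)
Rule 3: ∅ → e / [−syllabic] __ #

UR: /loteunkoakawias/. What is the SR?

Rule 1 (post-nasal voicing): /k/ is a voiceless stop immediately after the nasal /n/, so it voices to [g]. /loteunkoakawias/ → loteungoakawias.
Rule 2 (intervocalic voicing): /t/ is a voiceless stop between vowels /o/ and /e/, so it voices to [d]. /k/ is a voiceless stop between vowels /a/ and /a/, so it voices to [g]. /loteungoakawias/ → lodeungoagawias.
Rule 3 (final e-epenthesis): the form ends in the consonant /s/, so [e] is inserted word-finally. /lodeungoagawias/ → lodeungoagawiase.

lodeungoagawiase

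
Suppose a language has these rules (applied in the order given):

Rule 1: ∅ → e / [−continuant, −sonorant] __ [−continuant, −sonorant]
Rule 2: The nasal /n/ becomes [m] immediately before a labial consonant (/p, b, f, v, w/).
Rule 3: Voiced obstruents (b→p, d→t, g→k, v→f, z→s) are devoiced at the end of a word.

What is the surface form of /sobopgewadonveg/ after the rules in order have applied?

sobopegewadomvek

Rule 1 (stop-cluster e-epenthesis): /p/ and /g/ form a stop–stop cluster, so [e] is inserted between them. /sobopgewadonveg/ → sobopegewadonveg.
Rule 2 (nasal place assimilation): /n/ precedes the labial consonant /v/, so it assimilates in place to [m]. /sobopegewadonveg/ → sobopegewadomveg.
Rule 3 (final devoicing): /g/ is a voiced obstruent in word-final position, so it devoices to [k]. /sobopegewadomveg/ → sobopegewadomvek.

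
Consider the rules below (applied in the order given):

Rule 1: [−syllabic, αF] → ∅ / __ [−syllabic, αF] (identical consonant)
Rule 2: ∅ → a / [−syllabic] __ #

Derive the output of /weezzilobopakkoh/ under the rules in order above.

weezilobopakoha

Rule 1 (degemination): /zz/ is a geminate; the first /z/ deletes. /kk/ is a geminate; the first /k/ deletes. /weezzilobopakkoh/ → weezilobopakoh.
Rule 2 (final a-epenthesis): the form ends in the consonant /h/, so [a] is inserted word-finally. /weezilobopakoh/ → weezilobopakoha.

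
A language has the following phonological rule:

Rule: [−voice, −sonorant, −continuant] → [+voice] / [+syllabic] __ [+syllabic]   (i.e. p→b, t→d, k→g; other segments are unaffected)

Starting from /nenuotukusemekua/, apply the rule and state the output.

nenuodugusemegua

/t/ is a voiceless stop between vowels /o/ and /u/, so it voices to [d].
/k/ is a voiceless stop between vowels /u/ and /u/, so it voices to [g].
/k/ is a voiceless stop between vowels /e/ and /u/, so it voices to [g].
Surface form: [nenuodugusemegua].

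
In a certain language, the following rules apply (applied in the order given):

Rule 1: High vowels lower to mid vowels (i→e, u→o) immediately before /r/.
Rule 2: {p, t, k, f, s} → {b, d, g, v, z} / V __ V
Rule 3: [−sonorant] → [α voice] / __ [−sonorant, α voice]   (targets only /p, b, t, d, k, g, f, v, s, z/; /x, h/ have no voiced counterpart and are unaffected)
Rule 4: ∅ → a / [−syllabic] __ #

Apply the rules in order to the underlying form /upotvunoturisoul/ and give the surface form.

ubodvunodorizoula

Rule 1 (pre-rhotic lowering): /u/ is a high vowel immediately before /r/, so it lowers to [o]. /upotvunoturisoul/ → upotvunotorisoul.
Rule 2 (intervocalic voicing): /p/ is a voiceless obstruent between vowels /u/ and /o/, so it voices to [b]. /t/ is a voiceless obstruent between vowels /o/ and /o/, so it voices to [d]. /s/ is a voiceless obstruent between vowels /i/ and /o/, so it voices to [z]. /upotvunotorisoul/ → ubotvunodorizoul.
Rule 3 (regressive voicing assimilation): /t/ precedes the voiced obstruent /v/, so it voices to [d] by assimilation. /ubotvunodorizoul/ → ubodvunodorizoul.
Rule 4 (final a-epenthesis): the form ends in the consonant /l/, so [a] is inserted word-finally. /ubodvunodorizoul/ → ubodvunodorizoula.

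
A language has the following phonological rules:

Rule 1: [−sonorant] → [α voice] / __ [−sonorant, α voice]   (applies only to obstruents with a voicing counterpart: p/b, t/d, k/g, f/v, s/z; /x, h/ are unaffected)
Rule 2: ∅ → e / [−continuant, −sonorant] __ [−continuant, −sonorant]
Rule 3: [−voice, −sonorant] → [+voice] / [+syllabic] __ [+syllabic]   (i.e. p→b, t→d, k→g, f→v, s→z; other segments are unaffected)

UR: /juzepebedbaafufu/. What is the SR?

juzebebedebaavuvu

Rule 1 (regressive voicing assimilation): no segment meets the environment; /juzepebedbaafufu/ is unchanged.
Rule 2 (stop-cluster e-epenthesis): /d/ and /b/ form a stop–stop cluster, so [e] is inserted between them. /juzepebedbaafufu/ → juzepebedebaafufu.
Rule 3 (intervocalic voicing): /p/ is a voiceless obstruent between vowels /e/ and /e/, so it voices to [b]. /f/ is a voiceless obstruent between vowels /a/ and /u/, so it voices to [v]. /f/ is a voiceless obstruent between vowels /u/ and /u/, so it voices to [v]. /juzepebedebaafufu/ → juzebebedebaavuvu.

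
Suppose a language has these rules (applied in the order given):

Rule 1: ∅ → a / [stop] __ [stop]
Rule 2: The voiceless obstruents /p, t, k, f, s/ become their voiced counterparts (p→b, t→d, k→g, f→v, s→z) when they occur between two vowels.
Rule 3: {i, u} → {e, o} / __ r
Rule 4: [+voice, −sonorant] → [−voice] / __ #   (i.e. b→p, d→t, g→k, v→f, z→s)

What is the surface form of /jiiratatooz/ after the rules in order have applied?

Rule 1 (stop-cluster a-epenthesis): no segment meets the environment; /jiiratatooz/ is unchanged.
Rule 2 (intervocalic voicing): /t/ is a voiceless obstruent between vowels /a/ and /a/, so it voices to [d]. /t/ is a voiceless obstruent between vowels /a/ and /o/, so it voices to [d]. /jiiratatooz/ → jiiradadooz.
Rule 3 (pre-rhotic lowering): /i/ is a high vowel immediately before /r/, so it lowers to [e]. /jiiradadooz/ → jieradadooz.
Rule 4 (final devoicing): /z/ is a voiced obstruent in word-final position, so it devoices to [s]. /jieradadooz/ → jieradadoos.

jieradadoos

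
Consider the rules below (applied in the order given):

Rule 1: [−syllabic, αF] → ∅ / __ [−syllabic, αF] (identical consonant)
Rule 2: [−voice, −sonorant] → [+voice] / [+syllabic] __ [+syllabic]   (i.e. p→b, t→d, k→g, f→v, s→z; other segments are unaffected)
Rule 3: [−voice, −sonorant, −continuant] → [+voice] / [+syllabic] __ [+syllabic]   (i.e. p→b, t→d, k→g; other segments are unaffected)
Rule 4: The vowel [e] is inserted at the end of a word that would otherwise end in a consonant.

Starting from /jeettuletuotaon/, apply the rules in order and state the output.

Rule 1 (degemination): /tt/ is a geminate; the first /t/ deletes. /jeettuletuotaon/ → jeetuletuotaon.
Rule 2 (intervocalic voicing): /t/ is a voiceless obstruent between vowels /e/ and /u/, so it voices to [d]. /t/ is a voiceless obstruent between vowels /e/ and /u/, so it voices to [d]. /t/ is a voiceless obstruent between vowels /o/ and /a/, so it voices to [d]. /jeetuletuotaon/ → jeeduleduodaon.
Rule 3 (intervocalic voicing): no segment meets the environment; /jeeduleduodaon/ is unchanged.
Rule 4 (final e-epenthesis): the form ends in the consonant /n/, so [e] is inserted word-finally. /jeeduleduodaon/ → jeeduleduodaone.

jeeduleduodaone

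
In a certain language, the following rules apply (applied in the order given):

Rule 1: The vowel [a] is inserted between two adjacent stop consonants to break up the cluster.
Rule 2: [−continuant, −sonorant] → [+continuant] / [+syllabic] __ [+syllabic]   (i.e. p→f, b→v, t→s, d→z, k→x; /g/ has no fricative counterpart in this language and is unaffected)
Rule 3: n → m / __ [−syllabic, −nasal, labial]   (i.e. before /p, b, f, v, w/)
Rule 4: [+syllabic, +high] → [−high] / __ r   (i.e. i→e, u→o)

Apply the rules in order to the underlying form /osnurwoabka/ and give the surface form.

Rule 1 (stop-cluster a-epenthesis): /b/ and /k/ form a stop–stop cluster, so [a] is inserted between them. /osnurwoabka/ → osnurwoabaka.
Rule 2 (intervocalic spirantization): /b/ is a stop between vowels /a/ and /a/, so it spirantizes to the fricative [v]. /k/ is a stop between vowels /a/ and /a/, so it spirantizes to the fricative [x]. /osnurwoabaka/ → osnurwoavaxa.
Rule 3 (nasal place assimilation): no segment meets the environment; /osnurwoavaxa/ is unchanged.
Rule 4 (pre-rhotic lowering): /u/ is a high vowel immediately before /r/, so it lowers to [o]. /osnurwoavaxa/ → osnorwoavaxa.

osnorwoavaxa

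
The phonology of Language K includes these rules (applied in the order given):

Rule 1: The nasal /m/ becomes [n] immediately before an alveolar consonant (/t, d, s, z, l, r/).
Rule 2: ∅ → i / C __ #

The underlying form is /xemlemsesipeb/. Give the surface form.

xenlensesipebi

Rule 1 (nasal place assimilation): /m/ precedes the alveolar consonant /l/, so it assimilates in place to [n]. /m/ precedes the alveolar consonant /s/, so it assimilates in place to [n]. /xemlemsesipeb/ → xenlensesipeb.
Rule 2 (final i-epenthesis): the form ends in the consonant /b/, so [i] is inserted word-finally. /xenlensesipeb/ → xenlensesipebi.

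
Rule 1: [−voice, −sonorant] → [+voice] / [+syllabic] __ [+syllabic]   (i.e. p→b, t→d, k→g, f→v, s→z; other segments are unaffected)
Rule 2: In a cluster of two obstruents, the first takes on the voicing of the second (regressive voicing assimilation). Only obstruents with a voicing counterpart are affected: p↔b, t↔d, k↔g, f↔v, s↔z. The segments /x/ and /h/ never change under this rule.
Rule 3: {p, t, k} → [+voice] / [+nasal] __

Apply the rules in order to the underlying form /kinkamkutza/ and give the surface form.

kingamgudza

Rule 1 (intervocalic voicing): no segment meets the environment; /kinkamkutza/ is unchanged.
Rule 2 (regressive voicing assimilation): /t/ precedes the voiced obstruent /z/, so it voices to [d] by assimilation. /kinkamkutza/ → kinkamkudza.
Rule 3 (post-nasal voicing): /k/ is a voiceless stop immediately after the nasal /n/, so it voices to [g]. /k/ is a voiceless stop immediately after the nasal /m/, so it voices to [g]. /kinkamkudza/ → kingamgudza.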